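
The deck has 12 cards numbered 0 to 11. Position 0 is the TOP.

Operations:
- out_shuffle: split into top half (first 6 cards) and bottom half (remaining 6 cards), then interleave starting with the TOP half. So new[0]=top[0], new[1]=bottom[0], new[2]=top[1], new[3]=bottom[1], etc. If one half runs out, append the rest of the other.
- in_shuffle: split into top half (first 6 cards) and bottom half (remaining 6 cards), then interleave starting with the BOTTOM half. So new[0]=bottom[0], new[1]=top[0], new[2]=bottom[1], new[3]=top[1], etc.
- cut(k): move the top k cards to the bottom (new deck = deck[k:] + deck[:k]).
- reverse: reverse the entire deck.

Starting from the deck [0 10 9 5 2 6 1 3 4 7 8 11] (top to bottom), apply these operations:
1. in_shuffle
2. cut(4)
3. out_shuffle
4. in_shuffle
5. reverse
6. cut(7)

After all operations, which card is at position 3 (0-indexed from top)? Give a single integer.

Answer: 4

Derivation:
After op 1 (in_shuffle): [1 0 3 10 4 9 7 5 8 2 11 6]
After op 2 (cut(4)): [4 9 7 5 8 2 11 6 1 0 3 10]
After op 3 (out_shuffle): [4 11 9 6 7 1 5 0 8 3 2 10]
After op 4 (in_shuffle): [5 4 0 11 8 9 3 6 2 7 10 1]
After op 5 (reverse): [1 10 7 2 6 3 9 8 11 0 4 5]
After op 6 (cut(7)): [8 11 0 4 5 1 10 7 2 6 3 9]
Position 3: card 4.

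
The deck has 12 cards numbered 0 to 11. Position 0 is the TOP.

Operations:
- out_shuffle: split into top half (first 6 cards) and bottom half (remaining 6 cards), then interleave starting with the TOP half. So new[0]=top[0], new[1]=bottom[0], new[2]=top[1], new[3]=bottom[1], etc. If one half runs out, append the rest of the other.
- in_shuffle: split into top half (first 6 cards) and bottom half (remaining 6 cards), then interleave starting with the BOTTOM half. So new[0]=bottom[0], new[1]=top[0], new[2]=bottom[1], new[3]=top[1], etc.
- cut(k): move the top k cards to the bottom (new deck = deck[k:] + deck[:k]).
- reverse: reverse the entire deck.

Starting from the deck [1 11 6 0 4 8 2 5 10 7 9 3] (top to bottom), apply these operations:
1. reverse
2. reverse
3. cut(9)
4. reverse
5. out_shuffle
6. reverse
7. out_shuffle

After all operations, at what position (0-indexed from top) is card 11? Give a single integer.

Answer: 5

Derivation:
After op 1 (reverse): [3 9 7 10 5 2 8 4 0 6 11 1]
After op 2 (reverse): [1 11 6 0 4 8 2 5 10 7 9 3]
After op 3 (cut(9)): [7 9 3 1 11 6 0 4 8 2 5 10]
After op 4 (reverse): [10 5 2 8 4 0 6 11 1 3 9 7]
After op 5 (out_shuffle): [10 6 5 11 2 1 8 3 4 9 0 7]
After op 6 (reverse): [7 0 9 4 3 8 1 2 11 5 6 10]
After op 7 (out_shuffle): [7 1 0 2 9 11 4 5 3 6 8 10]
Card 11 is at position 5.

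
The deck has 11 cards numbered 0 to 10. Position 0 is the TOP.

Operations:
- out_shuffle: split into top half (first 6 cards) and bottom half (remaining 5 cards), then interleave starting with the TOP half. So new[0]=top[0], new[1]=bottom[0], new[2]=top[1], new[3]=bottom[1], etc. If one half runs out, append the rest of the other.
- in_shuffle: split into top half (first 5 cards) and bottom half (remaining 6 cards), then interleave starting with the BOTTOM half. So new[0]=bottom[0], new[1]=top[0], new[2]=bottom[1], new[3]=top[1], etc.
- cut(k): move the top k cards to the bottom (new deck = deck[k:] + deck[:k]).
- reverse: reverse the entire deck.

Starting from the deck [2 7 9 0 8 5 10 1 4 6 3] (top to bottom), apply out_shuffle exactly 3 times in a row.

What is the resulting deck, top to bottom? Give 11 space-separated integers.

Answer: 2 1 0 3 10 9 6 5 7 4 8

Derivation:
After op 1 (out_shuffle): [2 10 7 1 9 4 0 6 8 3 5]
After op 2 (out_shuffle): [2 0 10 6 7 8 1 3 9 5 4]
After op 3 (out_shuffle): [2 1 0 3 10 9 6 5 7 4 8]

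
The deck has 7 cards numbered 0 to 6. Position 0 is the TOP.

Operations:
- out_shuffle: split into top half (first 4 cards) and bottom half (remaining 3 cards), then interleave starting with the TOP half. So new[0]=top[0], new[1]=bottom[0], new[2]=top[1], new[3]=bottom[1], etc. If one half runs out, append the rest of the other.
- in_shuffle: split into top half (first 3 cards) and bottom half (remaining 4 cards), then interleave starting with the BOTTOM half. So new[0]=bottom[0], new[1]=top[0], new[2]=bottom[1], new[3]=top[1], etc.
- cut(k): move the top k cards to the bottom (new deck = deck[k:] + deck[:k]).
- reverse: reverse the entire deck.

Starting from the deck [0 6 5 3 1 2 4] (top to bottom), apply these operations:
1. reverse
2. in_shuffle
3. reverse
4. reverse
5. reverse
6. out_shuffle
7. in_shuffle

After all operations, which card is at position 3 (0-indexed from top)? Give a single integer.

After op 1 (reverse): [4 2 1 3 5 6 0]
After op 2 (in_shuffle): [3 4 5 2 6 1 0]
After op 3 (reverse): [0 1 6 2 5 4 3]
After op 4 (reverse): [3 4 5 2 6 1 0]
After op 5 (reverse): [0 1 6 2 5 4 3]
After op 6 (out_shuffle): [0 5 1 4 6 3 2]
After op 7 (in_shuffle): [4 0 6 5 3 1 2]
Position 3: card 5.

Answer: 5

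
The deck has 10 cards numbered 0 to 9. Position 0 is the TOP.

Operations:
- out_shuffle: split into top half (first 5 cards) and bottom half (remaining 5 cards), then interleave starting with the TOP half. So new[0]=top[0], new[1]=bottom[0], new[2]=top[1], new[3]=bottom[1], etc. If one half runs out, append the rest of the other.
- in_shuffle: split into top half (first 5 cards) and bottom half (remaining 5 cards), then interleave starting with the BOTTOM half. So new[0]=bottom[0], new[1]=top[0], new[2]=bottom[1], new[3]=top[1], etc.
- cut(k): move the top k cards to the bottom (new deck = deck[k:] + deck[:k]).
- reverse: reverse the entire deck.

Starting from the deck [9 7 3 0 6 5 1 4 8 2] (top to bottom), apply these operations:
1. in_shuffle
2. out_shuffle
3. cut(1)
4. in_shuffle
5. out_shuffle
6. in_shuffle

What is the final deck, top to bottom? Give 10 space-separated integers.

After op 1 (in_shuffle): [5 9 1 7 4 3 8 0 2 6]
After op 2 (out_shuffle): [5 3 9 8 1 0 7 2 4 6]
After op 3 (cut(1)): [3 9 8 1 0 7 2 4 6 5]
After op 4 (in_shuffle): [7 3 2 9 4 8 6 1 5 0]
After op 5 (out_shuffle): [7 8 3 6 2 1 9 5 4 0]
After op 6 (in_shuffle): [1 7 9 8 5 3 4 6 0 2]

Answer: 1 7 9 8 5 3 4 6 0 2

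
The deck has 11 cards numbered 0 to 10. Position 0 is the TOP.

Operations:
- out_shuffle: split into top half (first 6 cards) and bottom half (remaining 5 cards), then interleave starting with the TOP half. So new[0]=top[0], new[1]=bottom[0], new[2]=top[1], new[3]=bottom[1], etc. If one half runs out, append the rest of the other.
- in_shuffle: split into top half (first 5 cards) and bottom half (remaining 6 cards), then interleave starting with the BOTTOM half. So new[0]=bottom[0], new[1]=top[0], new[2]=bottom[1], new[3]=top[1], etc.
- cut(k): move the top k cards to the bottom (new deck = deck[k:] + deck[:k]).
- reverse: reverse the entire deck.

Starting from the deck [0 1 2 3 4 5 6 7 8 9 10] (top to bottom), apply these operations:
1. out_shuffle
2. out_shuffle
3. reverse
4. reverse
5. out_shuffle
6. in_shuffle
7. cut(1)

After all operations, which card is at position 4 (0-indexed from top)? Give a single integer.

Answer: 3

Derivation:
After op 1 (out_shuffle): [0 6 1 7 2 8 3 9 4 10 5]
After op 2 (out_shuffle): [0 3 6 9 1 4 7 10 2 5 8]
After op 3 (reverse): [8 5 2 10 7 4 1 9 6 3 0]
After op 4 (reverse): [0 3 6 9 1 4 7 10 2 5 8]
After op 5 (out_shuffle): [0 7 3 10 6 2 9 5 1 8 4]
After op 6 (in_shuffle): [2 0 9 7 5 3 1 10 8 6 4]
After op 7 (cut(1)): [0 9 7 5 3 1 10 8 6 4 2]
Position 4: card 3.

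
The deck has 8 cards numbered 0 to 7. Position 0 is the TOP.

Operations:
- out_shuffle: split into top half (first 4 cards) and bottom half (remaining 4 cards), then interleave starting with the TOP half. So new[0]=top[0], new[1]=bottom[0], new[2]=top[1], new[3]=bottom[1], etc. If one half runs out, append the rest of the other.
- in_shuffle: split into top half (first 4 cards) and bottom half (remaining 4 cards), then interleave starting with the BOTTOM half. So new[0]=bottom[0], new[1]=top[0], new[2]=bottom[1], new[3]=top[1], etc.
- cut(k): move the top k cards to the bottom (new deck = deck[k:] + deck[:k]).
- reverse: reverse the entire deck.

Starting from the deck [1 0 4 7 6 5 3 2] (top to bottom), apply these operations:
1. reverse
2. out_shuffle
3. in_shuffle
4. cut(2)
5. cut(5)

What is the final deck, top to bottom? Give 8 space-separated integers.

Answer: 4 5 2 0 7 6 3 1

Derivation:
After op 1 (reverse): [2 3 5 6 7 4 0 1]
After op 2 (out_shuffle): [2 7 3 4 5 0 6 1]
After op 3 (in_shuffle): [5 2 0 7 6 3 1 4]
After op 4 (cut(2)): [0 7 6 3 1 4 5 2]
After op 5 (cut(5)): [4 5 2 0 7 6 3 1]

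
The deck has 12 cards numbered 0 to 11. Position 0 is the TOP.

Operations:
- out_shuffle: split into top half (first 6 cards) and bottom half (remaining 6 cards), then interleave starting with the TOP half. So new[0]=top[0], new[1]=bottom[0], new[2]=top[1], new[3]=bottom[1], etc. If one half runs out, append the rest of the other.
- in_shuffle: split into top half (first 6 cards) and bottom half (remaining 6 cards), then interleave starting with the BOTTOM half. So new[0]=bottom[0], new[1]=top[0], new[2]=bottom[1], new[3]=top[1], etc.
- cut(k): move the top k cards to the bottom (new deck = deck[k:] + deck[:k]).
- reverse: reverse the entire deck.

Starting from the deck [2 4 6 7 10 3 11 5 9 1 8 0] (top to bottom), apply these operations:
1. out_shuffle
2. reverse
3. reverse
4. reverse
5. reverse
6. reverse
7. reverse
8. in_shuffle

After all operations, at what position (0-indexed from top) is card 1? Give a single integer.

After op 1 (out_shuffle): [2 11 4 5 6 9 7 1 10 8 3 0]
After op 2 (reverse): [0 3 8 10 1 7 9 6 5 4 11 2]
After op 3 (reverse): [2 11 4 5 6 9 7 1 10 8 3 0]
After op 4 (reverse): [0 3 8 10 1 7 9 6 5 4 11 2]
After op 5 (reverse): [2 11 4 5 6 9 7 1 10 8 3 0]
After op 6 (reverse): [0 3 8 10 1 7 9 6 5 4 11 2]
After op 7 (reverse): [2 11 4 5 6 9 7 1 10 8 3 0]
After op 8 (in_shuffle): [7 2 1 11 10 4 8 5 3 6 0 9]
Card 1 is at position 2.

Answer: 2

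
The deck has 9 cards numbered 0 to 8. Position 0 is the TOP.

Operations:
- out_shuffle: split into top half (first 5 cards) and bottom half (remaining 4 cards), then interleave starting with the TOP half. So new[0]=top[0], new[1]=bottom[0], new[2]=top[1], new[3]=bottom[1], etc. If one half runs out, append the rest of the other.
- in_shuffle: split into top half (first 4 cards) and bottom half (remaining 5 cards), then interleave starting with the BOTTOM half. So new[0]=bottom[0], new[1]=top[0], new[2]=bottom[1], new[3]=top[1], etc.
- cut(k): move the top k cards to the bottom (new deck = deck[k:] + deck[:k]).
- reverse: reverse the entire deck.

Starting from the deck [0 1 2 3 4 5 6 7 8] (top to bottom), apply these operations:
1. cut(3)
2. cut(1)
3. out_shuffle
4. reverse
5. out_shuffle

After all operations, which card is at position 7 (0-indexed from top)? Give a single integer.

Answer: 4

Derivation:
After op 1 (cut(3)): [3 4 5 6 7 8 0 1 2]
After op 2 (cut(1)): [4 5 6 7 8 0 1 2 3]
After op 3 (out_shuffle): [4 0 5 1 6 2 7 3 8]
After op 4 (reverse): [8 3 7 2 6 1 5 0 4]
After op 5 (out_shuffle): [8 1 3 5 7 0 2 4 6]
Position 7: card 4.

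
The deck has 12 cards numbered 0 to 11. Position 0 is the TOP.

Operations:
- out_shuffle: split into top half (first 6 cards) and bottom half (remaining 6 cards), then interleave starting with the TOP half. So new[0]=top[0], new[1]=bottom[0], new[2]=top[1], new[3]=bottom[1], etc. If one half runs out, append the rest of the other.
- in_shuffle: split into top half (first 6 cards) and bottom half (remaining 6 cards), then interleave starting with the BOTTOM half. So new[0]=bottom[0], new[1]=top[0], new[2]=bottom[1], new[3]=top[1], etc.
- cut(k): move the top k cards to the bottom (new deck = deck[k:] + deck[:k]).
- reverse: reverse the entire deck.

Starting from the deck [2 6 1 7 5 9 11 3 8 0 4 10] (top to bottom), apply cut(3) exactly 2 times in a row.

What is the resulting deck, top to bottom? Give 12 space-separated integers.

Answer: 11 3 8 0 4 10 2 6 1 7 5 9

Derivation:
After op 1 (cut(3)): [7 5 9 11 3 8 0 4 10 2 6 1]
After op 2 (cut(3)): [11 3 8 0 4 10 2 6 1 7 5 9]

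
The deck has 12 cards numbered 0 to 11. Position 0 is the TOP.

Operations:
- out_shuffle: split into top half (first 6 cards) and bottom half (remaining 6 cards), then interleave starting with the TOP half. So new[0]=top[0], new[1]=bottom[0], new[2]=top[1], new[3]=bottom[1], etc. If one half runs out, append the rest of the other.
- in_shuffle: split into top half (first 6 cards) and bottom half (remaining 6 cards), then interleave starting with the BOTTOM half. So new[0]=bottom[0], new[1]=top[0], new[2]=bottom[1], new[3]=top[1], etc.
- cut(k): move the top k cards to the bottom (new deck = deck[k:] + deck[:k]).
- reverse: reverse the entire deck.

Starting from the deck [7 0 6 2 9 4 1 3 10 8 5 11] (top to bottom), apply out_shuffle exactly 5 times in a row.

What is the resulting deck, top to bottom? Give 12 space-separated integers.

After op 1 (out_shuffle): [7 1 0 3 6 10 2 8 9 5 4 11]
After op 2 (out_shuffle): [7 2 1 8 0 9 3 5 6 4 10 11]
After op 3 (out_shuffle): [7 3 2 5 1 6 8 4 0 10 9 11]
After op 4 (out_shuffle): [7 8 3 4 2 0 5 10 1 9 6 11]
After op 5 (out_shuffle): [7 5 8 10 3 1 4 9 2 6 0 11]

Answer: 7 5 8 10 3 1 4 9 2 6 0 11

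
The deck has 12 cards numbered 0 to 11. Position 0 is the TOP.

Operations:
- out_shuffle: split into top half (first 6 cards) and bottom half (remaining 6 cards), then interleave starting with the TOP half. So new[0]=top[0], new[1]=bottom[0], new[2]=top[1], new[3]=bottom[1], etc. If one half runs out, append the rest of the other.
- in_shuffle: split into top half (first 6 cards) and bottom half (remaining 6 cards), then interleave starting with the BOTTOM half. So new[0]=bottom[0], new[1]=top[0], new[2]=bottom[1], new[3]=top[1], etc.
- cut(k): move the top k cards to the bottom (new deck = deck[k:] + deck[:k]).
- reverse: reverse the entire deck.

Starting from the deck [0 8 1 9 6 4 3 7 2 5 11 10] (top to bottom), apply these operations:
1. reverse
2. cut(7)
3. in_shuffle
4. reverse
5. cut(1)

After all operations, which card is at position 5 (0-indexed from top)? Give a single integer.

Answer: 1

Derivation:
After op 1 (reverse): [10 11 5 2 7 3 4 6 9 1 8 0]
After op 2 (cut(7)): [6 9 1 8 0 10 11 5 2 7 3 4]
After op 3 (in_shuffle): [11 6 5 9 2 1 7 8 3 0 4 10]
After op 4 (reverse): [10 4 0 3 8 7 1 2 9 5 6 11]
After op 5 (cut(1)): [4 0 3 8 7 1 2 9 5 6 11 10]
Position 5: card 1.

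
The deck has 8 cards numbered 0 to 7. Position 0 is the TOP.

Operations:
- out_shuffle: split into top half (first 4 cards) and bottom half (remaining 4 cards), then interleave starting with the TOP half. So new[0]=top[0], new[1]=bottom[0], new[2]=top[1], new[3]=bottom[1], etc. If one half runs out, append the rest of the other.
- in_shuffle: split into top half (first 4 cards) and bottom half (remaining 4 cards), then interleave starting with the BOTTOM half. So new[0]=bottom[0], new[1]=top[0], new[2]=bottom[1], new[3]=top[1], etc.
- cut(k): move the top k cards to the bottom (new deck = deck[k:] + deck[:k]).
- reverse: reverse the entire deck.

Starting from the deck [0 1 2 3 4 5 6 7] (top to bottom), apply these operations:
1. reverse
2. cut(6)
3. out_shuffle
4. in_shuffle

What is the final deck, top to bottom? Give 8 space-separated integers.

Answer: 7 1 3 5 6 0 2 4

Derivation:
After op 1 (reverse): [7 6 5 4 3 2 1 0]
After op 2 (cut(6)): [1 0 7 6 5 4 3 2]
After op 3 (out_shuffle): [1 5 0 4 7 3 6 2]
After op 4 (in_shuffle): [7 1 3 5 6 0 2 4]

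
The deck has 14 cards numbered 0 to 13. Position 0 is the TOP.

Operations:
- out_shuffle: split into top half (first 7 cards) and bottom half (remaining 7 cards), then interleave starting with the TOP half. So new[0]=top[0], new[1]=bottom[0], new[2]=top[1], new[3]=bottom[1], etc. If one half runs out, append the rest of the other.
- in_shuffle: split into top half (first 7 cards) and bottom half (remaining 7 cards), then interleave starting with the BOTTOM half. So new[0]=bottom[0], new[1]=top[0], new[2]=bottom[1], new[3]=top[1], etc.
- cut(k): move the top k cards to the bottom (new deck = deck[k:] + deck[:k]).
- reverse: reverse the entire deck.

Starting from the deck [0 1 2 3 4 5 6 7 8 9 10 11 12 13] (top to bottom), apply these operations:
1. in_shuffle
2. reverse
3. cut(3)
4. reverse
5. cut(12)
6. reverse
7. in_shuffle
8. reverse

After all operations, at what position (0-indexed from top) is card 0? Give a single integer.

Answer: 13

Derivation:
After op 1 (in_shuffle): [7 0 8 1 9 2 10 3 11 4 12 5 13 6]
After op 2 (reverse): [6 13 5 12 4 11 3 10 2 9 1 8 0 7]
After op 3 (cut(3)): [12 4 11 3 10 2 9 1 8 0 7 6 13 5]
After op 4 (reverse): [5 13 6 7 0 8 1 9 2 10 3 11 4 12]
After op 5 (cut(12)): [4 12 5 13 6 7 0 8 1 9 2 10 3 11]
After op 6 (reverse): [11 3 10 2 9 1 8 0 7 6 13 5 12 4]
After op 7 (in_shuffle): [0 11 7 3 6 10 13 2 5 9 12 1 4 8]
After op 8 (reverse): [8 4 1 12 9 5 2 13 10 6 3 7 11 0]
Card 0 is at position 13.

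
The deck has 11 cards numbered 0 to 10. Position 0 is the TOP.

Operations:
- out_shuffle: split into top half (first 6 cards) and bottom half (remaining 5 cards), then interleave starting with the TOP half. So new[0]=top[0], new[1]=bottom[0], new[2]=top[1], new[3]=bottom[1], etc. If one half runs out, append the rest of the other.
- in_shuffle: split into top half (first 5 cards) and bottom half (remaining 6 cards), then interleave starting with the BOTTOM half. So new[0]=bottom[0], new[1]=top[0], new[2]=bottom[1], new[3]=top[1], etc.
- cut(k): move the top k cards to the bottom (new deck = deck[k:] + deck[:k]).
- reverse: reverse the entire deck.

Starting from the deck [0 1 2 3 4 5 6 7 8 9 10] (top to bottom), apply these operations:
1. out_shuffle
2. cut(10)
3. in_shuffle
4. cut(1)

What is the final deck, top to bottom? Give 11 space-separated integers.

After op 1 (out_shuffle): [0 6 1 7 2 8 3 9 4 10 5]
After op 2 (cut(10)): [5 0 6 1 7 2 8 3 9 4 10]
After op 3 (in_shuffle): [2 5 8 0 3 6 9 1 4 7 10]
After op 4 (cut(1)): [5 8 0 3 6 9 1 4 7 10 2]

Answer: 5 8 0 3 6 9 1 4 7 10 2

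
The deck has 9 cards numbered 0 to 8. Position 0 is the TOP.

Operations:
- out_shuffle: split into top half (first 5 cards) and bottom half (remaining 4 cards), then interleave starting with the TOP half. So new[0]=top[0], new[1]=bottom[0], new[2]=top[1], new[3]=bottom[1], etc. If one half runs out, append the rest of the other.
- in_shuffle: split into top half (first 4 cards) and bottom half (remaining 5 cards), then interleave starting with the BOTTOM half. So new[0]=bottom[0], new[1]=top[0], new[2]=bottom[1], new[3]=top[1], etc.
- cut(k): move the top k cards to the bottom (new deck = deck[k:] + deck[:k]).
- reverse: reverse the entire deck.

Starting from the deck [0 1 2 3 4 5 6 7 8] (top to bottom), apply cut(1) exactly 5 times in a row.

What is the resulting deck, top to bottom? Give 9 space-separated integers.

After op 1 (cut(1)): [1 2 3 4 5 6 7 8 0]
After op 2 (cut(1)): [2 3 4 5 6 7 8 0 1]
After op 3 (cut(1)): [3 4 5 6 7 8 0 1 2]
After op 4 (cut(1)): [4 5 6 7 8 0 1 2 3]
After op 5 (cut(1)): [5 6 7 8 0 1 2 3 4]

Answer: 5 6 7 8 0 1 2 3 4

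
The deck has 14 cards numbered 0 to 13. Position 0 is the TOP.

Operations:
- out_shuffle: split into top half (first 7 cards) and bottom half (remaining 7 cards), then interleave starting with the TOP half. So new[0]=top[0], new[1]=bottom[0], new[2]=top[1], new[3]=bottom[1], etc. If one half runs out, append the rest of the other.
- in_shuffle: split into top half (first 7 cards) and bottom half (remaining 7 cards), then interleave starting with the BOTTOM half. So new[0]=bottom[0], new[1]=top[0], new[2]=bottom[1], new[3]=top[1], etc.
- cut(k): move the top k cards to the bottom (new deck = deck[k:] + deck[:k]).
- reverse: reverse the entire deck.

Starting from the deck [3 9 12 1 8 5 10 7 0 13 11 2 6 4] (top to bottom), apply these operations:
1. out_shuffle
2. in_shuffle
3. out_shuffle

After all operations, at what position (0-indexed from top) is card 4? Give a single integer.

Answer: 11

Derivation:
After op 1 (out_shuffle): [3 7 9 0 12 13 1 11 8 2 5 6 10 4]
After op 2 (in_shuffle): [11 3 8 7 2 9 5 0 6 12 10 13 4 1]
After op 3 (out_shuffle): [11 0 3 6 8 12 7 10 2 13 9 4 5 1]
Card 4 is at position 11.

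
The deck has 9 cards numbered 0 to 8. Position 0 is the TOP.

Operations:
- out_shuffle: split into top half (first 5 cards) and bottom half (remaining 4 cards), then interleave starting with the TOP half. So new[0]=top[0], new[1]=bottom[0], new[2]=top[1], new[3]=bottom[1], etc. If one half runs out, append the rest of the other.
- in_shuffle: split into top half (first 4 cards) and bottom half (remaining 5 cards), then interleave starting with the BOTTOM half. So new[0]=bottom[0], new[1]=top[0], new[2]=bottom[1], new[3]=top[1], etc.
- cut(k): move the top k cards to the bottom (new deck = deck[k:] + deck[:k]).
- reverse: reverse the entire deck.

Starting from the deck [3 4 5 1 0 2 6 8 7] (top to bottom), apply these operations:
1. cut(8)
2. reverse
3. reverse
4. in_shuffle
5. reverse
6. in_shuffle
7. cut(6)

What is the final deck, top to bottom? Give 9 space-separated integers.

Answer: 7 4 1 2 8 3 5 0 6

Derivation:
After op 1 (cut(8)): [7 3 4 5 1 0 2 6 8]
After op 2 (reverse): [8 6 2 0 1 5 4 3 7]
After op 3 (reverse): [7 3 4 5 1 0 2 6 8]
After op 4 (in_shuffle): [1 7 0 3 2 4 6 5 8]
After op 5 (reverse): [8 5 6 4 2 3 0 7 1]
After op 6 (in_shuffle): [2 8 3 5 0 6 7 4 1]
After op 7 (cut(6)): [7 4 1 2 8 3 5 0 6]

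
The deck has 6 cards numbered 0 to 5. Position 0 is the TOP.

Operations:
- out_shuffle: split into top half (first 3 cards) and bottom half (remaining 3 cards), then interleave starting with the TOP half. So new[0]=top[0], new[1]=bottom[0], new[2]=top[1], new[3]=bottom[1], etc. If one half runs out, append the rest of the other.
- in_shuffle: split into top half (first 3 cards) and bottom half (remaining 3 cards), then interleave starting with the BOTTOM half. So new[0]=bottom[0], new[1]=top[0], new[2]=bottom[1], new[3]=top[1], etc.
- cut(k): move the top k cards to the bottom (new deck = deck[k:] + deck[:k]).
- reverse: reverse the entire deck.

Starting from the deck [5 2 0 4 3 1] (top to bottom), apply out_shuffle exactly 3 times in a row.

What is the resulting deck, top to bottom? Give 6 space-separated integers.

After op 1 (out_shuffle): [5 4 2 3 0 1]
After op 2 (out_shuffle): [5 3 4 0 2 1]
After op 3 (out_shuffle): [5 0 3 2 4 1]

Answer: 5 0 3 2 4 1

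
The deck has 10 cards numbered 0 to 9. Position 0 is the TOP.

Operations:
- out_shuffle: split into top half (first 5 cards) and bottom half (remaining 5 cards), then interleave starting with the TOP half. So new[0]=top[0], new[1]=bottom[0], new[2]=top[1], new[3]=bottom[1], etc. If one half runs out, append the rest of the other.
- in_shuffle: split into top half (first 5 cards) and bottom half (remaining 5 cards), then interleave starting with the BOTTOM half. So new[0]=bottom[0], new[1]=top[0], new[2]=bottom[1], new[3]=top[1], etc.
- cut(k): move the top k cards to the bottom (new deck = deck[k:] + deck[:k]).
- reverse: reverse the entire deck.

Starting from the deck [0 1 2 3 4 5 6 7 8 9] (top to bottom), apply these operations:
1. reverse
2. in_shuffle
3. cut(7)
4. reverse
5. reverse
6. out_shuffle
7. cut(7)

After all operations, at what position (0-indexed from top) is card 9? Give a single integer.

After op 1 (reverse): [9 8 7 6 5 4 3 2 1 0]
After op 2 (in_shuffle): [4 9 3 8 2 7 1 6 0 5]
After op 3 (cut(7)): [6 0 5 4 9 3 8 2 7 1]
After op 4 (reverse): [1 7 2 8 3 9 4 5 0 6]
After op 5 (reverse): [6 0 5 4 9 3 8 2 7 1]
After op 6 (out_shuffle): [6 3 0 8 5 2 4 7 9 1]
After op 7 (cut(7)): [7 9 1 6 3 0 8 5 2 4]
Card 9 is at position 1.

Answer: 1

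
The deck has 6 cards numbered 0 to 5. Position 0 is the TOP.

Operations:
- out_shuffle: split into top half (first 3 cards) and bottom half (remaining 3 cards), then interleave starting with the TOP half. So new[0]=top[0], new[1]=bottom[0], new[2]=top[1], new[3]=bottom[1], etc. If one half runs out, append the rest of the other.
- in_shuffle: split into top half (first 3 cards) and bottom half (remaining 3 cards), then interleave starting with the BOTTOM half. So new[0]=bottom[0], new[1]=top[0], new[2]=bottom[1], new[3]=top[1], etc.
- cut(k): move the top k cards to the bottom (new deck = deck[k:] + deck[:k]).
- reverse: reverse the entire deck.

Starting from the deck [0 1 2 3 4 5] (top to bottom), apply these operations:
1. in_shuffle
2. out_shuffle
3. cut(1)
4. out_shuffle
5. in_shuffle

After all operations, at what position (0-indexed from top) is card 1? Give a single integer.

Answer: 1

Derivation:
After op 1 (in_shuffle): [3 0 4 1 5 2]
After op 2 (out_shuffle): [3 1 0 5 4 2]
After op 3 (cut(1)): [1 0 5 4 2 3]
After op 4 (out_shuffle): [1 4 0 2 5 3]
After op 5 (in_shuffle): [2 1 5 4 3 0]
Card 1 is at position 1.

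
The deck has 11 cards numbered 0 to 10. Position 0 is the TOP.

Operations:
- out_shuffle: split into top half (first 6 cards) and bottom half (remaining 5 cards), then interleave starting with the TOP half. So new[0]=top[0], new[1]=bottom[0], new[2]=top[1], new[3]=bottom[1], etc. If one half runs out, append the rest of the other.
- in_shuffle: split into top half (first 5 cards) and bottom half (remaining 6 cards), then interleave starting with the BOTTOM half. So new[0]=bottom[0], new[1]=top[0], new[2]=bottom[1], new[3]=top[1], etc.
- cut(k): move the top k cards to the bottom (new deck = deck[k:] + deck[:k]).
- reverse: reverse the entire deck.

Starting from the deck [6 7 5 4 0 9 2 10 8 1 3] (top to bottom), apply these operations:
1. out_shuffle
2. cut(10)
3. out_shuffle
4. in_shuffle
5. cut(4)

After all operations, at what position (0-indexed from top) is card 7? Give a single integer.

After op 1 (out_shuffle): [6 2 7 10 5 8 4 1 0 3 9]
After op 2 (cut(10)): [9 6 2 7 10 5 8 4 1 0 3]
After op 3 (out_shuffle): [9 8 6 4 2 1 7 0 10 3 5]
After op 4 (in_shuffle): [1 9 7 8 0 6 10 4 3 2 5]
After op 5 (cut(4)): [0 6 10 4 3 2 5 1 9 7 8]
Card 7 is at position 9.

Answer: 9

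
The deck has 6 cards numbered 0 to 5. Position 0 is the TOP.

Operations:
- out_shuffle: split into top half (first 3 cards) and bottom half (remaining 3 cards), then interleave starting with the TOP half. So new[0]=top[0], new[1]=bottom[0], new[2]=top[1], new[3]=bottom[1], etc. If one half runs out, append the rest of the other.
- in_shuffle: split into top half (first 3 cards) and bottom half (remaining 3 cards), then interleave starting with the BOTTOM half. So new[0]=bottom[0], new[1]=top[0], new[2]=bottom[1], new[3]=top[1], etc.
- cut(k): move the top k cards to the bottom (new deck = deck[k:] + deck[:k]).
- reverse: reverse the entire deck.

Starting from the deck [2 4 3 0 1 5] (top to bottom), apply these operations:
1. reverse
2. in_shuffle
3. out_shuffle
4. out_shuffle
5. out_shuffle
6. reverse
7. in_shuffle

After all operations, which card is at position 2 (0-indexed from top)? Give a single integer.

Answer: 4

Derivation:
After op 1 (reverse): [5 1 0 3 4 2]
After op 2 (in_shuffle): [3 5 4 1 2 0]
After op 3 (out_shuffle): [3 1 5 2 4 0]
After op 4 (out_shuffle): [3 2 1 4 5 0]
After op 5 (out_shuffle): [3 4 2 5 1 0]
After op 6 (reverse): [0 1 5 2 4 3]
After op 7 (in_shuffle): [2 0 4 1 3 5]
Position 2: card 4.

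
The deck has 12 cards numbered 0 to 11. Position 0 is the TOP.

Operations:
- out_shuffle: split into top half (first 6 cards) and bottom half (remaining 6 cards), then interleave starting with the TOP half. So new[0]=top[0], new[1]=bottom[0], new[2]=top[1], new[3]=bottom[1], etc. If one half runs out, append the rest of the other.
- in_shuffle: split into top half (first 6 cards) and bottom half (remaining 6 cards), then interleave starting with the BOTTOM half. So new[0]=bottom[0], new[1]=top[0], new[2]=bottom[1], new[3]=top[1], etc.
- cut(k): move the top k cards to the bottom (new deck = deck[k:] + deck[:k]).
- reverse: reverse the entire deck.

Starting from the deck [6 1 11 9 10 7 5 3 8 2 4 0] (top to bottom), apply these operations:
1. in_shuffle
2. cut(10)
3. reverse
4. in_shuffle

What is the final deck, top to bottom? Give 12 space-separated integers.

After op 1 (in_shuffle): [5 6 3 1 8 11 2 9 4 10 0 7]
After op 2 (cut(10)): [0 7 5 6 3 1 8 11 2 9 4 10]
After op 3 (reverse): [10 4 9 2 11 8 1 3 6 5 7 0]
After op 4 (in_shuffle): [1 10 3 4 6 9 5 2 7 11 0 8]

Answer: 1 10 3 4 6 9 5 2 7 11 0 8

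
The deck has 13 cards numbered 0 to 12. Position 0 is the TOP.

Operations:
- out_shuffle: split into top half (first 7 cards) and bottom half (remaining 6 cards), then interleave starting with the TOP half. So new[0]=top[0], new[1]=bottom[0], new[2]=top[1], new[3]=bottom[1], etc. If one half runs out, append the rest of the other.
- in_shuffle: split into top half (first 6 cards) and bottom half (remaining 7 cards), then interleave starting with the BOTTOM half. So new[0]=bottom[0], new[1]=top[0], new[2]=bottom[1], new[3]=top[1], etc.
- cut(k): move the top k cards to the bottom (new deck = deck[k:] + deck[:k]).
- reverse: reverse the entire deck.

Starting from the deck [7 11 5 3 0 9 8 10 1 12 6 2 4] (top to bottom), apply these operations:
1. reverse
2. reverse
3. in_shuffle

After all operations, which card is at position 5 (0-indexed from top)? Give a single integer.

After op 1 (reverse): [4 2 6 12 1 10 8 9 0 3 5 11 7]
After op 2 (reverse): [7 11 5 3 0 9 8 10 1 12 6 2 4]
After op 3 (in_shuffle): [8 7 10 11 1 5 12 3 6 0 2 9 4]
Position 5: card 5.

Answer: 5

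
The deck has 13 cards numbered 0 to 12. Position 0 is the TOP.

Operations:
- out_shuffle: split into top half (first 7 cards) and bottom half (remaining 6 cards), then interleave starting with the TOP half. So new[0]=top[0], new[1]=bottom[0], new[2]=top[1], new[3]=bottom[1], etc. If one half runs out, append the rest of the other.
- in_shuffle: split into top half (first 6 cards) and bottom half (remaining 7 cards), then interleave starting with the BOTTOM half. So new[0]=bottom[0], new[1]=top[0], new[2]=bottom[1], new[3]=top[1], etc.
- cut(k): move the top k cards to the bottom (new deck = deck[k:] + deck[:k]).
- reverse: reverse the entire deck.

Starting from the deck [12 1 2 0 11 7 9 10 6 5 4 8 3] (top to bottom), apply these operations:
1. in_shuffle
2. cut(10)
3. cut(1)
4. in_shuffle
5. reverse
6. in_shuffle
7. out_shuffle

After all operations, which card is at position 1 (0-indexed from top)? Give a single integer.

Answer: 10

Derivation:
After op 1 (in_shuffle): [9 12 10 1 6 2 5 0 4 11 8 7 3]
After op 2 (cut(10)): [8 7 3 9 12 10 1 6 2 5 0 4 11]
After op 3 (cut(1)): [7 3 9 12 10 1 6 2 5 0 4 11 8]
After op 4 (in_shuffle): [6 7 2 3 5 9 0 12 4 10 11 1 8]
After op 5 (reverse): [8 1 11 10 4 12 0 9 5 3 2 7 6]
After op 6 (in_shuffle): [0 8 9 1 5 11 3 10 2 4 7 12 6]
After op 7 (out_shuffle): [0 10 8 2 9 4 1 7 5 12 11 6 3]
Position 1: card 10.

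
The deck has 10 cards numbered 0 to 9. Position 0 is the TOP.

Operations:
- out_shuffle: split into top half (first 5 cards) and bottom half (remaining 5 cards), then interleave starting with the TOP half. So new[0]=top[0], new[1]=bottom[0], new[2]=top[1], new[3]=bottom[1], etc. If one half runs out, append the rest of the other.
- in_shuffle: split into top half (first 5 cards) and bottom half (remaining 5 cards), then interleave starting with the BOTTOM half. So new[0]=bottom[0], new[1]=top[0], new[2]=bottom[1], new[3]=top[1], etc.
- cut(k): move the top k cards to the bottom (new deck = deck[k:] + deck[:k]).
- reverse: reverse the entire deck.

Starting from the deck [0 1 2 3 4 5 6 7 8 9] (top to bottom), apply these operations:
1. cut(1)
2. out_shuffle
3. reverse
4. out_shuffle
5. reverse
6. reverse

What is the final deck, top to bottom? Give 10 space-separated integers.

After op 1 (cut(1)): [1 2 3 4 5 6 7 8 9 0]
After op 2 (out_shuffle): [1 6 2 7 3 8 4 9 5 0]
After op 3 (reverse): [0 5 9 4 8 3 7 2 6 1]
After op 4 (out_shuffle): [0 3 5 7 9 2 4 6 8 1]
After op 5 (reverse): [1 8 6 4 2 9 7 5 3 0]
After op 6 (reverse): [0 3 5 7 9 2 4 6 8 1]

Answer: 0 3 5 7 9 2 4 6 8 1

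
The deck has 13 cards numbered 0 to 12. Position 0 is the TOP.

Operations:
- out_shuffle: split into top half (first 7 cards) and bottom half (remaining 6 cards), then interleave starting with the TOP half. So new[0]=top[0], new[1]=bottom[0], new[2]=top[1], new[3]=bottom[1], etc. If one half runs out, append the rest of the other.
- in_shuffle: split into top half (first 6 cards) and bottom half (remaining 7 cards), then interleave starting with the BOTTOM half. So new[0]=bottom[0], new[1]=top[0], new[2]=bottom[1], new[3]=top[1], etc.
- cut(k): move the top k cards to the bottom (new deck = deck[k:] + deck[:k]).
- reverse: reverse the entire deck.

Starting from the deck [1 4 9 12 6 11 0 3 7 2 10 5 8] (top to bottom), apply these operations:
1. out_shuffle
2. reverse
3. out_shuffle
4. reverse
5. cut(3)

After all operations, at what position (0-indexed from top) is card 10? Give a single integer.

After op 1 (out_shuffle): [1 3 4 7 9 2 12 10 6 5 11 8 0]
After op 2 (reverse): [0 8 11 5 6 10 12 2 9 7 4 3 1]
After op 3 (out_shuffle): [0 2 8 9 11 7 5 4 6 3 10 1 12]
After op 4 (reverse): [12 1 10 3 6 4 5 7 11 9 8 2 0]
After op 5 (cut(3)): [3 6 4 5 7 11 9 8 2 0 12 1 10]
Card 10 is at position 12.

Answer: 12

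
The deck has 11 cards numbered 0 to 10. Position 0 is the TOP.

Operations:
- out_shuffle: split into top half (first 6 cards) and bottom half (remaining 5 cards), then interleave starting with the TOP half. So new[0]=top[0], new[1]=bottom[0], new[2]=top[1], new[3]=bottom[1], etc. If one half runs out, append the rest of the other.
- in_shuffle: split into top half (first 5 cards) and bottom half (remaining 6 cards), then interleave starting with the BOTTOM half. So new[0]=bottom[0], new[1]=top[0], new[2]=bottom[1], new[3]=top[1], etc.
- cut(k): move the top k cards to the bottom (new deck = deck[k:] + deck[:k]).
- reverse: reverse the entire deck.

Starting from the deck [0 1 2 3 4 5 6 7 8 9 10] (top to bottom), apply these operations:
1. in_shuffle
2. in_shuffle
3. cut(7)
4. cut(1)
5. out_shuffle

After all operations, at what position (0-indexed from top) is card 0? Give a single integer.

Answer: 1

Derivation:
After op 1 (in_shuffle): [5 0 6 1 7 2 8 3 9 4 10]
After op 2 (in_shuffle): [2 5 8 0 3 6 9 1 4 7 10]
After op 3 (cut(7)): [1 4 7 10 2 5 8 0 3 6 9]
After op 4 (cut(1)): [4 7 10 2 5 8 0 3 6 9 1]
After op 5 (out_shuffle): [4 0 7 3 10 6 2 9 5 1 8]
Card 0 is at position 1.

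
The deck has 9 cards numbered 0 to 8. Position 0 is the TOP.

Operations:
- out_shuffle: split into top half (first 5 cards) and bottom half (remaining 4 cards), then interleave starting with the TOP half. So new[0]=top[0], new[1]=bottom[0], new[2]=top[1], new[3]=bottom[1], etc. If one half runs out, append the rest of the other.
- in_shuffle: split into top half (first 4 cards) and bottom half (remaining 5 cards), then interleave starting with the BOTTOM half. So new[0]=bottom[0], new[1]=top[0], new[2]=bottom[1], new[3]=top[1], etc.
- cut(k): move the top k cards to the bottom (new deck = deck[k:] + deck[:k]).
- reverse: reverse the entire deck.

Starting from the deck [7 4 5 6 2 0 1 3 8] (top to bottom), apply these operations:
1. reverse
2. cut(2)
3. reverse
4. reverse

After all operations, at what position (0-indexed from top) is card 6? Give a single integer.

After op 1 (reverse): [8 3 1 0 2 6 5 4 7]
After op 2 (cut(2)): [1 0 2 6 5 4 7 8 3]
After op 3 (reverse): [3 8 7 4 5 6 2 0 1]
After op 4 (reverse): [1 0 2 6 5 4 7 8 3]
Card 6 is at position 3.

Answer: 3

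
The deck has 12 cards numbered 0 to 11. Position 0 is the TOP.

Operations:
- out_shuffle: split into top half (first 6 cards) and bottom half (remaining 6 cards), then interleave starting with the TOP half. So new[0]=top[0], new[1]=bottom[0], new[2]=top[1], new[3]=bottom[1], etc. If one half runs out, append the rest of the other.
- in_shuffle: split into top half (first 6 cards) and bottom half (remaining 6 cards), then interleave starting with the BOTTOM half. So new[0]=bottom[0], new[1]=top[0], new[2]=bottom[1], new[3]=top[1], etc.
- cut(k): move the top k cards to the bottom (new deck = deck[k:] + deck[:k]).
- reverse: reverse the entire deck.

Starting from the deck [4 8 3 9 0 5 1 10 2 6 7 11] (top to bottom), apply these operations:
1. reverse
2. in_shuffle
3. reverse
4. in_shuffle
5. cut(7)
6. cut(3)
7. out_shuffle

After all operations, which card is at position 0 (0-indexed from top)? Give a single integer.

After op 1 (reverse): [11 7 6 2 10 1 5 0 9 3 8 4]
After op 2 (in_shuffle): [5 11 0 7 9 6 3 2 8 10 4 1]
After op 3 (reverse): [1 4 10 8 2 3 6 9 7 0 11 5]
After op 4 (in_shuffle): [6 1 9 4 7 10 0 8 11 2 5 3]
After op 5 (cut(7)): [8 11 2 5 3 6 1 9 4 7 10 0]
After op 6 (cut(3)): [5 3 6 1 9 4 7 10 0 8 11 2]
After op 7 (out_shuffle): [5 7 3 10 6 0 1 8 9 11 4 2]
Position 0: card 5.

Answer: 5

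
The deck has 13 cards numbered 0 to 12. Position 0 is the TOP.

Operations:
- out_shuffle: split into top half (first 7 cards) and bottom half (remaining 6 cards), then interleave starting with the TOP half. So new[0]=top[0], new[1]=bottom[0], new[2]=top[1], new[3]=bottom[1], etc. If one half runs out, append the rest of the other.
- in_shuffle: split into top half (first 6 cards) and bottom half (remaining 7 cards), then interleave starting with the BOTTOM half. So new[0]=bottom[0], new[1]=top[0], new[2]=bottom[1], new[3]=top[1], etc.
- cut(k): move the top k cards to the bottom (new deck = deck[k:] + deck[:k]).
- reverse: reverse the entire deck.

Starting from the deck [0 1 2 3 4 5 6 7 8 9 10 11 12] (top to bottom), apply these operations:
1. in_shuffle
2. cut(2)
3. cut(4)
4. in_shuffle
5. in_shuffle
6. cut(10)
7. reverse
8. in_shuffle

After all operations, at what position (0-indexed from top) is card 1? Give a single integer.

Answer: 11

Derivation:
After op 1 (in_shuffle): [6 0 7 1 8 2 9 3 10 4 11 5 12]
After op 2 (cut(2)): [7 1 8 2 9 3 10 4 11 5 12 6 0]
After op 3 (cut(4)): [9 3 10 4 11 5 12 6 0 7 1 8 2]
After op 4 (in_shuffle): [12 9 6 3 0 10 7 4 1 11 8 5 2]
After op 5 (in_shuffle): [7 12 4 9 1 6 11 3 8 0 5 10 2]
After op 6 (cut(10)): [5 10 2 7 12 4 9 1 6 11 3 8 0]
After op 7 (reverse): [0 8 3 11 6 1 9 4 12 7 2 10 5]
After op 8 (in_shuffle): [9 0 4 8 12 3 7 11 2 6 10 1 5]
Card 1 is at position 11.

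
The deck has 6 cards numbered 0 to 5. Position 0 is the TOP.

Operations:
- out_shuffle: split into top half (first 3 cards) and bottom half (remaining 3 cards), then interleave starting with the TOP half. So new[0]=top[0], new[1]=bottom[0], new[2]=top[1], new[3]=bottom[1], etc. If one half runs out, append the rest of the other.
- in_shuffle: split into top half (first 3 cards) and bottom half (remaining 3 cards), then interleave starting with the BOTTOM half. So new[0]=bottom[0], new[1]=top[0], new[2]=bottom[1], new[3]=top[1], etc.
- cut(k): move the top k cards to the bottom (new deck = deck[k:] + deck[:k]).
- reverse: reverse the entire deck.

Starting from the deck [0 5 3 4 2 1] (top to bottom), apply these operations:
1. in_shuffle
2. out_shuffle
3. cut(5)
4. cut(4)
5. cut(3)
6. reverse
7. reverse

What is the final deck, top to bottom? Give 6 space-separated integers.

Answer: 4 5 0 1 2 3

Derivation:
After op 1 (in_shuffle): [4 0 2 5 1 3]
After op 2 (out_shuffle): [4 5 0 1 2 3]
After op 3 (cut(5)): [3 4 5 0 1 2]
After op 4 (cut(4)): [1 2 3 4 5 0]
After op 5 (cut(3)): [4 5 0 1 2 3]
After op 6 (reverse): [3 2 1 0 5 4]
After op 7 (reverse): [4 5 0 1 2 3]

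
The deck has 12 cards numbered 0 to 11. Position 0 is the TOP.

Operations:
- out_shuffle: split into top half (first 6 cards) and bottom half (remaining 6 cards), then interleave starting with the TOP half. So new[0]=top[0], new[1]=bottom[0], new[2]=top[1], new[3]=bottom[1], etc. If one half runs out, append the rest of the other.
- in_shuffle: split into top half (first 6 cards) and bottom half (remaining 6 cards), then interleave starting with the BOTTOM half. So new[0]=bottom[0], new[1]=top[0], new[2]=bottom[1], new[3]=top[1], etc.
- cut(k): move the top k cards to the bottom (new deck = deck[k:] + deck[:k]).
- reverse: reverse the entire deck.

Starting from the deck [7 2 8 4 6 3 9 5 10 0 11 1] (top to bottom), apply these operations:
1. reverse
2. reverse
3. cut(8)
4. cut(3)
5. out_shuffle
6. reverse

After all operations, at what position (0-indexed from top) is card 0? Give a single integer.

Answer: 2

Derivation:
After op 1 (reverse): [1 11 0 10 5 9 3 6 4 8 2 7]
After op 2 (reverse): [7 2 8 4 6 3 9 5 10 0 11 1]
After op 3 (cut(8)): [10 0 11 1 7 2 8 4 6 3 9 5]
After op 4 (cut(3)): [1 7 2 8 4 6 3 9 5 10 0 11]
After op 5 (out_shuffle): [1 3 7 9 2 5 8 10 4 0 6 11]
After op 6 (reverse): [11 6 0 4 10 8 5 2 9 7 3 1]
Card 0 is at position 2.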